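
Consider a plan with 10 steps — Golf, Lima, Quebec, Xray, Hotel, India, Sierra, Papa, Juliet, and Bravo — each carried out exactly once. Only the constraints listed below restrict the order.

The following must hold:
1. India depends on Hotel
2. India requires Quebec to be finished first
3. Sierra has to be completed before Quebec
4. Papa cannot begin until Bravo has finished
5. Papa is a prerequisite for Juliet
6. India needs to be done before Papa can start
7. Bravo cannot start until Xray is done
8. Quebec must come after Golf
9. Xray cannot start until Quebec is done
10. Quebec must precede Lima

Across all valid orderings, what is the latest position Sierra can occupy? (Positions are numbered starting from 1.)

3

Every step that must follow Sierra has to come after it. Tracing all chains starting from Sierra, those steps are: Lima, Quebec, Xray, India, Papa, Juliet, Bravo — 7 in total.
So at least 7 steps follow Sierra, putting Sierra no later than position 3. That position is achievable by scheduling everything else first.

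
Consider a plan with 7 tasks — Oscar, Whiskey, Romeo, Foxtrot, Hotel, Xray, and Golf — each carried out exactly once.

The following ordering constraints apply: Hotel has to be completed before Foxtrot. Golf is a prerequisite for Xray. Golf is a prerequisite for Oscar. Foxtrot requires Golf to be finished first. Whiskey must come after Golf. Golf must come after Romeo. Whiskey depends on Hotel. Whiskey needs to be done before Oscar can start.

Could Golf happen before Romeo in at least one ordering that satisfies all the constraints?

No

Following Romeo → Golf, Romeo must precede Golf in every valid ordering.
Hence Golf can never be scheduled before Romeo.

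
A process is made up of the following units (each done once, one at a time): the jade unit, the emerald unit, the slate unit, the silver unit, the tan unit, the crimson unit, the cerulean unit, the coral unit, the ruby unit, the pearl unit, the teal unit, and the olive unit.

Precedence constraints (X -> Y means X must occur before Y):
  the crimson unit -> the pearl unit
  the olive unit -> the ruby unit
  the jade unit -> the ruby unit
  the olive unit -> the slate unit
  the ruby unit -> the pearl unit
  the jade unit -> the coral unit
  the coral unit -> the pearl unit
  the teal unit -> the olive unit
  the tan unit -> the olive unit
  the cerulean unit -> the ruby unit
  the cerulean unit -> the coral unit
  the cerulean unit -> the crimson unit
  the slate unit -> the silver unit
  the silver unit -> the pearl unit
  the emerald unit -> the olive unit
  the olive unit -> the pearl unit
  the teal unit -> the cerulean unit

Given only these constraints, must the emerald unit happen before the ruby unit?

Chaining the stated constraints: the emerald unit → the olive unit → the ruby unit.
So the emerald unit must precede the ruby unit in any valid ordering.

Yes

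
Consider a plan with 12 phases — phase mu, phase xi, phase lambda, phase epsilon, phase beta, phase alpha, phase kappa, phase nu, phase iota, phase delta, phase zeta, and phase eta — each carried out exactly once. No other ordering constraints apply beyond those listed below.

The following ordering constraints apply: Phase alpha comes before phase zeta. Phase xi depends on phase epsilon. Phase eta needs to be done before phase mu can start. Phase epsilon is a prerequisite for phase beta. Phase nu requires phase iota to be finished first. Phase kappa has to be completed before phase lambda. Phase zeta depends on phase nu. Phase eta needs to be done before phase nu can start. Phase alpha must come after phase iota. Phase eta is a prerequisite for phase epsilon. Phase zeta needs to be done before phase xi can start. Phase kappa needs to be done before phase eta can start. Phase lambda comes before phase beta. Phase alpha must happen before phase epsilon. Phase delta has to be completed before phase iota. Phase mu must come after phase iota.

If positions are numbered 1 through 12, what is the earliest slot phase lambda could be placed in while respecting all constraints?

Working backwards through the constraints from phase lambda, its only required predecessor is phase kappa.
With 1 mandatory predecessor, the earliest phase lambda can sit is position 1+1 = 2, and placing just that one first achieves it.

2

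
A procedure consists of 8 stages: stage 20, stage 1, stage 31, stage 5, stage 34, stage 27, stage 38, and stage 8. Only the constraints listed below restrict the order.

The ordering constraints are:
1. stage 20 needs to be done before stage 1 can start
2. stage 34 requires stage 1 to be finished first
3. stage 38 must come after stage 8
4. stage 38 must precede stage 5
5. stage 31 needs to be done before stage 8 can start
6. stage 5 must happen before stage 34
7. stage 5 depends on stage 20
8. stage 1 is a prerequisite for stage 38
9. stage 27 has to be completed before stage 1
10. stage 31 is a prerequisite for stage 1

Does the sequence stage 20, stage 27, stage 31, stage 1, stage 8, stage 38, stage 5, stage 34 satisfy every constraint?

Going through the constraints one by one, each required predecessor appears earlier in the sequence than its dependent — e.g. stage 20 (position 1) is before stage 5 (position 7), as required.

Yes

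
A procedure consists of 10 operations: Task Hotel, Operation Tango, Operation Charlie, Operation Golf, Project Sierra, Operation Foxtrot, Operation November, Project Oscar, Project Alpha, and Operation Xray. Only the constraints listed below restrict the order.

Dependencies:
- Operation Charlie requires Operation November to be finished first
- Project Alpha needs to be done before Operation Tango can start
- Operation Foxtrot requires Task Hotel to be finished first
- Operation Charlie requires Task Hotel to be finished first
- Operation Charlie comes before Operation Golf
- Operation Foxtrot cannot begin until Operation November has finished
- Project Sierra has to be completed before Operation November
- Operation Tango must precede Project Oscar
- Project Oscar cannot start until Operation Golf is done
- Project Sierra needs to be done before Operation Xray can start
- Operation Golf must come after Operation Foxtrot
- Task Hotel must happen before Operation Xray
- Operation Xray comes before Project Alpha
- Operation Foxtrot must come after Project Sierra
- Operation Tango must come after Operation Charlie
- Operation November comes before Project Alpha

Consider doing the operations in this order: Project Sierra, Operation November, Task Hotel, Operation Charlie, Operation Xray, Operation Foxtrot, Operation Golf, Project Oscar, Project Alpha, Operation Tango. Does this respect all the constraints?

No

Here Operation Tango comes after Project Oscar.
But one of the constraints requires Operation Tango before Project Oscar, so this ordering violates it.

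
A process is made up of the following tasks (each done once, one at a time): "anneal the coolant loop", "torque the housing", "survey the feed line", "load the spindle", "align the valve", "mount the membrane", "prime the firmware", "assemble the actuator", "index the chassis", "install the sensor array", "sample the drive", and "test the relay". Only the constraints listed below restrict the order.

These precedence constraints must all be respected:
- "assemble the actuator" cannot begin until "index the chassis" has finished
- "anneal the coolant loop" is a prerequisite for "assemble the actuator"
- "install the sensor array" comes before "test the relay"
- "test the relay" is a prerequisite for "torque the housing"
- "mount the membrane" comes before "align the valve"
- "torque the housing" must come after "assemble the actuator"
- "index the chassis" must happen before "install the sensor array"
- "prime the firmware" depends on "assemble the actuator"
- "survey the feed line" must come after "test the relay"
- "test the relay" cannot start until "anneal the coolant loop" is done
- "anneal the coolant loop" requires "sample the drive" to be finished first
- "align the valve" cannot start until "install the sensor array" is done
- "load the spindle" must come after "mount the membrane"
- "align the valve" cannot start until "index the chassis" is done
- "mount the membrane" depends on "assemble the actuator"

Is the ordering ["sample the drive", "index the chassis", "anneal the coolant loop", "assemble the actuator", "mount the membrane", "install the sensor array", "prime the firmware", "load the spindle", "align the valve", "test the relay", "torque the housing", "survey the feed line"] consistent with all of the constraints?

Yes

Checking each listed constraint against this order: for instance, "anneal the coolant loop" is in position 3 and "test the relay" in position 10, so that constraint holds — and the remaining constraints check out the same way.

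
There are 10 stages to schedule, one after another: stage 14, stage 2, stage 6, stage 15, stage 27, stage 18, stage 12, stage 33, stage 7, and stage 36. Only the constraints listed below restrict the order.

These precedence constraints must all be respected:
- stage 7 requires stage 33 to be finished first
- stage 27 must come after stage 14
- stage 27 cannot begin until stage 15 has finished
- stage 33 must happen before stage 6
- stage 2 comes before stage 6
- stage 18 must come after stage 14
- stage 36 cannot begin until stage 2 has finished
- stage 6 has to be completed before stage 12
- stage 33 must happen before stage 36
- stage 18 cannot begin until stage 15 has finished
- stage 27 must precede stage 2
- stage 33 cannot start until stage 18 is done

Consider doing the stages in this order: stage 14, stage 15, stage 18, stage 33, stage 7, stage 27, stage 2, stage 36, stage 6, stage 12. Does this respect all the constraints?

Yes

Checking each listed constraint against this order: for instance, stage 33 is in position 4 and stage 6 in position 9, so that constraint holds — and the remaining constraints check out the same way.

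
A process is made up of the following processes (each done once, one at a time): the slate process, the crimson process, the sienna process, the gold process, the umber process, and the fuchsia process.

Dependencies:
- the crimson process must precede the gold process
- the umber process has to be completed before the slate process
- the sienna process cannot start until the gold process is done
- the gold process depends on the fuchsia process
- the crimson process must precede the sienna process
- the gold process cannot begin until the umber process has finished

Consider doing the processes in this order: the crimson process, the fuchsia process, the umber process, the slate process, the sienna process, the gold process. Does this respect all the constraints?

No

Here the gold process comes after the sienna process.
But one of the constraints requires the gold process before the sienna process, so this ordering violates it.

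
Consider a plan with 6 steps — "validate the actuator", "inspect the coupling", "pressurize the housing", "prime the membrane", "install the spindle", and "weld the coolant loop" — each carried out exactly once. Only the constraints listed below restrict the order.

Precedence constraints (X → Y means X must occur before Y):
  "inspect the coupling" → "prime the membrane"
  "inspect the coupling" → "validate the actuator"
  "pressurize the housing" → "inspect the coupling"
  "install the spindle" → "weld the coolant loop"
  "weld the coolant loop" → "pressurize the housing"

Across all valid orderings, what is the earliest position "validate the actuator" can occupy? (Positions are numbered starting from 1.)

5

Working backwards through the constraints from "validate the actuator", its full set of required predecessors is "inspect the coupling", "pressurize the housing", "install the spindle", "weld the coolant loop" — 4 of them.
With 4 mandatory predecessors, the earliest "validate the actuator" can sit is position 4+1 = 5, and placing just those 4 first achieves it.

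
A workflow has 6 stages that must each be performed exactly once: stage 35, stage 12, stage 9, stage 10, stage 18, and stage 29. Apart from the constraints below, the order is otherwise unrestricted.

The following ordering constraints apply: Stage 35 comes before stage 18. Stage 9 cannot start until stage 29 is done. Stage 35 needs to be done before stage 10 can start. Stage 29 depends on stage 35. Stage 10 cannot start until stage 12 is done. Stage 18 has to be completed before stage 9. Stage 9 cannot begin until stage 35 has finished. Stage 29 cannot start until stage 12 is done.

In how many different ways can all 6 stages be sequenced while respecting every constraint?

19

2 stages have no prerequisites (stage 35, stage 12), so any of them could come first.
Counting all ways to extend the partial order to a total order gives 19.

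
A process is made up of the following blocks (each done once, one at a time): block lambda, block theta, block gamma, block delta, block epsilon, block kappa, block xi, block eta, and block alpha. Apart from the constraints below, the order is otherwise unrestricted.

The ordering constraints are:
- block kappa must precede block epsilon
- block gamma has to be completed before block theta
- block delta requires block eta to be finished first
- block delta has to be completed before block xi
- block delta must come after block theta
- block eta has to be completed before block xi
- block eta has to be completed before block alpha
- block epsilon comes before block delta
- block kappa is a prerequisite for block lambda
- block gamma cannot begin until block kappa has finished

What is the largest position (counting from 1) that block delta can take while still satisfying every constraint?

Following the constraints forward from block delta, its only required successor is block xi.
So at least 1 block follows block delta, putting block delta no later than position 8. That position is achievable by scheduling everything else first.

8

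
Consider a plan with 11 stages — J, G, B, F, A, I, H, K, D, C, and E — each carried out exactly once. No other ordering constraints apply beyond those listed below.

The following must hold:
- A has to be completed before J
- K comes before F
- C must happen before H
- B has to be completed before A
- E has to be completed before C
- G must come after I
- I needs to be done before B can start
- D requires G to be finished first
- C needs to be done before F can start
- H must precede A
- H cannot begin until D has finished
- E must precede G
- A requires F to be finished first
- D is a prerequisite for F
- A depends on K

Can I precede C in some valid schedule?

Yes

Nothing in the constraints forces C before I — there is no chain from C to I.
That means at least one valid schedule has I before C.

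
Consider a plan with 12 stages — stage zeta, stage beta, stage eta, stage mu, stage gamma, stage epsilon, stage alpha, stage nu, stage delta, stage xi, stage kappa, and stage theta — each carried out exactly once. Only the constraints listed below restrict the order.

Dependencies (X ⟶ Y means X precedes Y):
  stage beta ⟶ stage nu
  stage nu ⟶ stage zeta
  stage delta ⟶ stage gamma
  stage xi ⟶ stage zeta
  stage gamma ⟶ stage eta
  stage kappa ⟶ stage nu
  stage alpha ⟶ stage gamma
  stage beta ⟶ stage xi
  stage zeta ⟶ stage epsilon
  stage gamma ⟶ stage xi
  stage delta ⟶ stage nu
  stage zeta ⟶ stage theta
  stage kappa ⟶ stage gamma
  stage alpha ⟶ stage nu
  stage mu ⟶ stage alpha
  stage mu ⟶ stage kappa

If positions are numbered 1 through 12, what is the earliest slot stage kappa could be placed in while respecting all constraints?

2

The only stage forced before stage kappa (directly or transitively) is stage mu.
With 1 mandatory predecessor, the earliest stage kappa can sit is position 1+1 = 2, and placing just that one first achieves it.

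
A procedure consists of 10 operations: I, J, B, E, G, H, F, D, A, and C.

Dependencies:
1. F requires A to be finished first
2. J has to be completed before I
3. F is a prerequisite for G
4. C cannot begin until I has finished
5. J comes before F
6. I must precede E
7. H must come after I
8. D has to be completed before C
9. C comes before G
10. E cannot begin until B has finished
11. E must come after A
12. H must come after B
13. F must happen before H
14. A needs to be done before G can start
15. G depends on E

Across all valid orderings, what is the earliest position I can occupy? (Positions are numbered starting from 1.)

2

The only operation forced before I (directly or transitively) is J.
With 1 mandatory predecessor, the earliest I can sit is position 1+1 = 2, and placing just that one first achieves it.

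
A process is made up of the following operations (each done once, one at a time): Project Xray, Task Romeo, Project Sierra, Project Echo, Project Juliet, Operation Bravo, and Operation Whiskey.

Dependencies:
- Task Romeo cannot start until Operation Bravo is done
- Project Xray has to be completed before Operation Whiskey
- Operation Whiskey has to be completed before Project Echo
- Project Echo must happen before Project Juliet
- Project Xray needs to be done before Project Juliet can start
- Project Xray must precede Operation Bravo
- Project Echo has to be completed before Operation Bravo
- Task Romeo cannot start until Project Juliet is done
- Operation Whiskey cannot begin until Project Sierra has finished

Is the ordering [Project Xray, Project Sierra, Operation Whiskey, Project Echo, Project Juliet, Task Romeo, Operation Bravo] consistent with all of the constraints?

In the proposed order, Task Romeo appears before Operation Bravo.
That contradicts the constraint that Operation Bravo must precede Task Romeo.

No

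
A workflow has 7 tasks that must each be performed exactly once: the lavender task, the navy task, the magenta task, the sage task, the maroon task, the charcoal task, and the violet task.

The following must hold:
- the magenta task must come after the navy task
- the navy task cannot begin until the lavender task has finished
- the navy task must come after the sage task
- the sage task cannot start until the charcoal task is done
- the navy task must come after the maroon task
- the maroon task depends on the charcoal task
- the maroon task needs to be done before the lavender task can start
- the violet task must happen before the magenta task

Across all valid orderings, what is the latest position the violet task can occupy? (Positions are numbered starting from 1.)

6

The only task forced after the violet task (directly or by a chain) is the magenta task.
So at least 1 task follows the violet task, putting the violet task no later than position 6. That position is achievable by scheduling everything else first.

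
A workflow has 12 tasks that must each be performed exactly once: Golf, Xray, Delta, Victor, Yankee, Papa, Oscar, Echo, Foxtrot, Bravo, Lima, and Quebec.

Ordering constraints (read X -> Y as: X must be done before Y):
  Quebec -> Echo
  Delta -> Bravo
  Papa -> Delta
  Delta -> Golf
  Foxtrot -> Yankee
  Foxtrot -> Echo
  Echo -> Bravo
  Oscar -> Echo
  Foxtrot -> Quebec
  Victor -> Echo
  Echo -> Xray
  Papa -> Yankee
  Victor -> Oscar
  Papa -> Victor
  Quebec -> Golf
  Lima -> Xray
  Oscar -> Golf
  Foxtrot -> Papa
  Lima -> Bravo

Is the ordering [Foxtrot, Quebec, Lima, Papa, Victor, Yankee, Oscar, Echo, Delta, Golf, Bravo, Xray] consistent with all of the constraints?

Yes

Going through the constraints one by one, each required predecessor appears earlier in the sequence than its dependent — e.g. Lima (position 3) is before Xray (position 12), as required.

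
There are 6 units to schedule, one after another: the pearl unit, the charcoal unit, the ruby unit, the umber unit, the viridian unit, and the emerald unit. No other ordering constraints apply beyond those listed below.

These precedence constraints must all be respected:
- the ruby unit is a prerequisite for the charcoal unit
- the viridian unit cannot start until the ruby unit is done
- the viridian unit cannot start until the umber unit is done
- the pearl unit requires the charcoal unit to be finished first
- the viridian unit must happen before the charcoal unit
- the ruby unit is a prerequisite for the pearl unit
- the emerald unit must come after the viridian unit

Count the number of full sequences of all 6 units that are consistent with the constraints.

The units with no prerequisites are the ruby unit, the umber unit; any of them can be placed first.
Systematically extending each partial ordering one unit at a time and counting, there are 6 complete orderings.

6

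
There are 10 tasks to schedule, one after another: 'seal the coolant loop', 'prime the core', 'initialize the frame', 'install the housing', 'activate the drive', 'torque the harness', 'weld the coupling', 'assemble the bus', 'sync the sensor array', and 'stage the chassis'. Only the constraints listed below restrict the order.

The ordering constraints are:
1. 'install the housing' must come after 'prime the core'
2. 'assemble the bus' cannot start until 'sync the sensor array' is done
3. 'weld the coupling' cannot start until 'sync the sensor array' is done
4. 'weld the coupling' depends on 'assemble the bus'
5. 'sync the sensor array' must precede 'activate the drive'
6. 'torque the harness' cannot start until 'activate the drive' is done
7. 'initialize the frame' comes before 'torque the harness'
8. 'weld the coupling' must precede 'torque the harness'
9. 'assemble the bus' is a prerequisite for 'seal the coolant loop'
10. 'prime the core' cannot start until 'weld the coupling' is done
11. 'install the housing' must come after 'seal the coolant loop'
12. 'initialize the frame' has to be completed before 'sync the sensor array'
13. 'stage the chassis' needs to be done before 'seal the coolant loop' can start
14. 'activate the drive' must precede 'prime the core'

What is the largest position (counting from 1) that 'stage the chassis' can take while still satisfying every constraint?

8

The tasks that are forced after 'stage the chassis', directly or by a chain of constraints, are 'seal the coolant loop', 'install the housing'. That's 2 tasks.
So at least 2 tasks follow 'stage the chassis', putting 'stage the chassis' no later than position 8. That position is achievable by scheduling everything else first.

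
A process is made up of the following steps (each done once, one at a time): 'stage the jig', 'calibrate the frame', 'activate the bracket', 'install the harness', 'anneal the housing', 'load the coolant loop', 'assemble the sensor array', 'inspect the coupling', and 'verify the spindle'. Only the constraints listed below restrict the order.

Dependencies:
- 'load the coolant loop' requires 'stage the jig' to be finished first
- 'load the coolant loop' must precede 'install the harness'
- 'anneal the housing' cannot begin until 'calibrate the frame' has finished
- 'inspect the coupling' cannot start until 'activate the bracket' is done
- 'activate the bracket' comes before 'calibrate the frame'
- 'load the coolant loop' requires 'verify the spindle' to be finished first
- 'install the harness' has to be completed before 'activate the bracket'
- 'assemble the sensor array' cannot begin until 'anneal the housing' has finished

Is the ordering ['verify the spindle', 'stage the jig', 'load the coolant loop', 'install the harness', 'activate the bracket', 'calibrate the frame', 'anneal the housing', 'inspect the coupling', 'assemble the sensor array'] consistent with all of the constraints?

Going through the constraints one by one, each required predecessor appears earlier in the sequence than its dependent — e.g. 'activate the bracket' (position 5) is before 'inspect the coupling' (position 8), as required.

Yes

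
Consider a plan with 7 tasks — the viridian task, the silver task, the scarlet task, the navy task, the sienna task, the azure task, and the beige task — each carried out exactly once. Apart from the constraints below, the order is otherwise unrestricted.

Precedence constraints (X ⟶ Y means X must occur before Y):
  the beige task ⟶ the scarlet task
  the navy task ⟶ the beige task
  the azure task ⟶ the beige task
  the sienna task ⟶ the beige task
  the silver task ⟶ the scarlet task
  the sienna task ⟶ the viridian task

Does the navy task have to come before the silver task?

No chain of constraints connects the navy task to the silver task in either direction.
A valid ordering placing the silver task before the navy task exists, so the answer is no.

No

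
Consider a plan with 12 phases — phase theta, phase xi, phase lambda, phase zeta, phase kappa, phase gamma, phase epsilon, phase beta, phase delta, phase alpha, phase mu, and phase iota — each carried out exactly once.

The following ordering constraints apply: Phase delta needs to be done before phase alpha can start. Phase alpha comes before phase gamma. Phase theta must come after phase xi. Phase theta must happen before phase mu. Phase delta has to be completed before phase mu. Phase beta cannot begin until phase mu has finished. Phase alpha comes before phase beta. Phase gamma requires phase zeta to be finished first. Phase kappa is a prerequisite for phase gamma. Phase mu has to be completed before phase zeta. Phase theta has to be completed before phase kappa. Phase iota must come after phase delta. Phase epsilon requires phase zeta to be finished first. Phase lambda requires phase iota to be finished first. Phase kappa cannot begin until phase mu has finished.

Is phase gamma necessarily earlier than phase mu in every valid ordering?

There is a chain phase mu → phase zeta → phase gamma, which puts phase mu before phase gamma.
So phase gamma does not have to come before phase mu — it cannot.

No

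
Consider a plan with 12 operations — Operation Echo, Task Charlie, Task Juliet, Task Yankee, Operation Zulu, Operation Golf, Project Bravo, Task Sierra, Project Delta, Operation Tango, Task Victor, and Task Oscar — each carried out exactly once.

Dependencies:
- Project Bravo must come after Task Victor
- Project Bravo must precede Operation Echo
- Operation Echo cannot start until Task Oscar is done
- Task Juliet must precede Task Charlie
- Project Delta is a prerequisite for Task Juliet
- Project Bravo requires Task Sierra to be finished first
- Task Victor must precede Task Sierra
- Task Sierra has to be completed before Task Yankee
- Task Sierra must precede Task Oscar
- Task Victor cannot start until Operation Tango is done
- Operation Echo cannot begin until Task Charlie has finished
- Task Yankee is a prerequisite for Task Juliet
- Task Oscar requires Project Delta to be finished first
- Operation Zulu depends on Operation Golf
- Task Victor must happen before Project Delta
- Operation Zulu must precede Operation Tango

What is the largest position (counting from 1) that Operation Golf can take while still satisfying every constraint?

1

The operations that are forced after Operation Golf, directly or by a chain of constraints, are Operation Echo, Task Charlie, Task Juliet, Task Yankee, Operation Zulu, Project Bravo, Task Sierra, Project Delta, Operation Tango, Task Victor, Task Oscar. That's 11 operations.
With 11 mandatory successors out of 12 operations total, the latest slot for Operation Golf is 12−11 = 1, and it's reachable by doing all non-successors before Operation Golf.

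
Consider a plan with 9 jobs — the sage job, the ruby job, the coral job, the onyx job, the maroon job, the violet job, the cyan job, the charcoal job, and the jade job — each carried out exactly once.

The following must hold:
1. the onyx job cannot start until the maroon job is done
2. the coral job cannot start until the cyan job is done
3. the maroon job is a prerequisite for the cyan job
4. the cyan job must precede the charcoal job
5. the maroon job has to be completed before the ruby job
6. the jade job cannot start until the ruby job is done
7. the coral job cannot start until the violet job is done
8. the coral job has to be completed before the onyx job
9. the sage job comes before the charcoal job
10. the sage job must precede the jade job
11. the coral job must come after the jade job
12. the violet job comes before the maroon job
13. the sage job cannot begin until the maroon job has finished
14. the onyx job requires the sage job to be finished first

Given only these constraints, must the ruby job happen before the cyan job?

No chain of constraints connects the ruby job to the cyan job in either direction.
There exist valid orderings with the cyan job before the ruby job, so the ruby job is not required to come first.

No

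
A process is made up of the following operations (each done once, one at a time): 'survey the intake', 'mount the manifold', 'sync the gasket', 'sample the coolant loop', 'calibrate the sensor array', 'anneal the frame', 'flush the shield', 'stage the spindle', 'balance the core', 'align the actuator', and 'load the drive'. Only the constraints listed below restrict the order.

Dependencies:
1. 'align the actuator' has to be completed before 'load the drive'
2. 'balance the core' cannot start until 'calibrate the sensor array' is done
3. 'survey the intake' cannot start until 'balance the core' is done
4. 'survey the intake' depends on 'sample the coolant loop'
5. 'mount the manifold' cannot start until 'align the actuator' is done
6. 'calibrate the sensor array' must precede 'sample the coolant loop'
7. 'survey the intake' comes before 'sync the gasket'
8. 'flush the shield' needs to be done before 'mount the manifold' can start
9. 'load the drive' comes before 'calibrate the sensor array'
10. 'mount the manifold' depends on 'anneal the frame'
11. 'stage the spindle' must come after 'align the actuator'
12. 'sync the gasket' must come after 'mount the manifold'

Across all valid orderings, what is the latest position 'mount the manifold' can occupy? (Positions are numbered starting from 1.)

Following the constraints forward from 'mount the manifold', its only required successor is 'sync the gasket'.
So at least 1 operation follows 'mount the manifold', putting 'mount the manifold' no later than position 10. That position is achievable by scheduling everything else first.

10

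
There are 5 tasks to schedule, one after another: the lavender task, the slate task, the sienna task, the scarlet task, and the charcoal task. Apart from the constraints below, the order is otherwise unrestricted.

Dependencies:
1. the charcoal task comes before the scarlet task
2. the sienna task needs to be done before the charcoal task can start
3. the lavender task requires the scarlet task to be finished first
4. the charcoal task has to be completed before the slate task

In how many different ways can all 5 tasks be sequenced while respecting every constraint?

Only the sienna task has no prerequisites, so it must go first.
Enumerating by repeatedly choosing an available task (one whose prerequisites are all placed) gives 3 distinct complete orderings.

3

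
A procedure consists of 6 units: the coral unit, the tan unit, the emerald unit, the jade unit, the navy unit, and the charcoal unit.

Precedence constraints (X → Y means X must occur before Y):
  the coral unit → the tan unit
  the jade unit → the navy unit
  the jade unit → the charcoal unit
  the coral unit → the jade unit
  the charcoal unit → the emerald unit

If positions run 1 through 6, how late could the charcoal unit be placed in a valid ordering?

Following the constraints forward from the charcoal unit, its only required successor is the emerald unit.
With 1 mandatory successor out of 6 units total, the latest slot for the charcoal unit is 6−1 = 5, and it's reachable by doing all non-successors before the charcoal unit.

5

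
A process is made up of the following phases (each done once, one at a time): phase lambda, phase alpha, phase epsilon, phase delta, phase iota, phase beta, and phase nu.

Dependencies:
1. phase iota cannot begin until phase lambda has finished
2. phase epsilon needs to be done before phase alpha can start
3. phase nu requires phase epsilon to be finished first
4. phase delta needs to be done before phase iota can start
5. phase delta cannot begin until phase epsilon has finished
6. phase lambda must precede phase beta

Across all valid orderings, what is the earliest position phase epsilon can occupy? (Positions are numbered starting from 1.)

Phase epsilon has no prerequisites at all, so it can go in position 1.

1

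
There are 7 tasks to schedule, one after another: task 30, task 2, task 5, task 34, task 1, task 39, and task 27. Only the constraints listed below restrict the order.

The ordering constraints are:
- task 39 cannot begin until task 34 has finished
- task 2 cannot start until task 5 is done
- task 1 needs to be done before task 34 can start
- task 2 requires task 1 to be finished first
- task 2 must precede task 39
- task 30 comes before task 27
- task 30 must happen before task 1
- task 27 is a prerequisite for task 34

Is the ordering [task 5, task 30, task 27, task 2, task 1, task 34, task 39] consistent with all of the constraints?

No

The sequence places task 2 ahead of task 1.
But one of the constraints requires task 1 before task 2, so this ordering violates it.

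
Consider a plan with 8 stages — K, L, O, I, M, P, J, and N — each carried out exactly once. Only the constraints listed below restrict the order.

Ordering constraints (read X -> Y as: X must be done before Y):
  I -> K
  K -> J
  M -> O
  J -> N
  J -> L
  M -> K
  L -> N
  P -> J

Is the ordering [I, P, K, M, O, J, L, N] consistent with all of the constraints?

Here M comes after K.
That contradicts the constraint that M must precede K.

No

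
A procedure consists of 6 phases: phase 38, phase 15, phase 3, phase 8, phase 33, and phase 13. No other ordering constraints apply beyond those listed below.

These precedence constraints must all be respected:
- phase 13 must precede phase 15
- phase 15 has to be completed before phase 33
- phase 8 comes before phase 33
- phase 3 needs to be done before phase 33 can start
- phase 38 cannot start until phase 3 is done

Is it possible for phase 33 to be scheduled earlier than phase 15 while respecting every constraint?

There is a dependency chain phase 15 → phase 33, so phase 33 always comes after phase 15.
So no valid ordering can have phase 33 before phase 15.

No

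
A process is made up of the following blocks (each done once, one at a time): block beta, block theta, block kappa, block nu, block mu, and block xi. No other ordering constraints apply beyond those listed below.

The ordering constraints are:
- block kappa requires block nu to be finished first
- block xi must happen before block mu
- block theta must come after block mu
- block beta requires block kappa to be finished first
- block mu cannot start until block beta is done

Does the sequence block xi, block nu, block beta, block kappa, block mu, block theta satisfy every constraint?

Here block kappa comes after block beta.
That contradicts the constraint that block kappa must precede block beta.

No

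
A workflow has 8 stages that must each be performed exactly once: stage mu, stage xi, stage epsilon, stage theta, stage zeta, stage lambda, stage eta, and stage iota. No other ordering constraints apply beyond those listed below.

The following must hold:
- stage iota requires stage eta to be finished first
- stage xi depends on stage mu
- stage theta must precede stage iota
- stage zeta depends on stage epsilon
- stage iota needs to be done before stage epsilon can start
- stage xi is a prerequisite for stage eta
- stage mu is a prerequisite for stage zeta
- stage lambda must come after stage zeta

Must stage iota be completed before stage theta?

In fact the dependencies run the other way: stage theta → stage iota.
So stage iota never precedes stage theta.

No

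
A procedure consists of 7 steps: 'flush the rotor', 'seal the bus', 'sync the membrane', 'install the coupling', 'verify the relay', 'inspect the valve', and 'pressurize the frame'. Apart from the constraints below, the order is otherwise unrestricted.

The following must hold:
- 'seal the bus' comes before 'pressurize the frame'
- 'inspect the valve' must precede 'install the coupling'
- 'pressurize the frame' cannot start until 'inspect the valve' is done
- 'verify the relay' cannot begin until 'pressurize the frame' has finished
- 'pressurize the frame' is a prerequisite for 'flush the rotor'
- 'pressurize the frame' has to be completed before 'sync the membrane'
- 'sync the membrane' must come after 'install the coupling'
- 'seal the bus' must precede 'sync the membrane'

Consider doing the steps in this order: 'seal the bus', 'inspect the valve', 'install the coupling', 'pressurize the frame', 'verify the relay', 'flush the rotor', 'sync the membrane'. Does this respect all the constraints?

Yes

Checking each listed constraint against this order: for instance, 'seal the bus' is in position 1 and 'sync the membrane' in position 7, so that constraint holds — and the remaining constraints check out the same way.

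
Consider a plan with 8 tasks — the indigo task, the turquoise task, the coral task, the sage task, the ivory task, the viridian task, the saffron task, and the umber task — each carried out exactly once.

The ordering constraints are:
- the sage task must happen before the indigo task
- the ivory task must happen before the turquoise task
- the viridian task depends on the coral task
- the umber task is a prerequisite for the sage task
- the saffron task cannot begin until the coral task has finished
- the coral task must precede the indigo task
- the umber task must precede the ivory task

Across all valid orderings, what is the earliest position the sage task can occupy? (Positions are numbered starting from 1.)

The only task forced before the sage task (directly or transitively) is the umber task.
With 1 mandatory predecessor, the earliest the sage task can sit is position 1+1 = 2, and placing just that one first achieves it.

2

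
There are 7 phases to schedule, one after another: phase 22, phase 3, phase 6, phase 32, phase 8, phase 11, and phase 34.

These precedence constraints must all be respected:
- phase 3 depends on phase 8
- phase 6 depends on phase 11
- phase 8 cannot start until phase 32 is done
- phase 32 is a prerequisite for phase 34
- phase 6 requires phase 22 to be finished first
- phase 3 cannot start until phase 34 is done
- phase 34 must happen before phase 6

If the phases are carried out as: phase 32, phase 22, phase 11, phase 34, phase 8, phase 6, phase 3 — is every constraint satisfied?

Every stated constraint is respected: phase 22 sits at position 2, ahead of phase 6 at position 6, and each of the other listed pairs likewise has the predecessor earlier in the sequence.

Yes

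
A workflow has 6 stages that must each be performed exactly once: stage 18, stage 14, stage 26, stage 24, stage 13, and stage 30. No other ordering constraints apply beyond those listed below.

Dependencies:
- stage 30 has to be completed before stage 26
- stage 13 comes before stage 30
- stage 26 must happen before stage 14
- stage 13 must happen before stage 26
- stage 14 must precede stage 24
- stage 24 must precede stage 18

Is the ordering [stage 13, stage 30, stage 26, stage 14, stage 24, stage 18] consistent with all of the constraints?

Checking each listed constraint against this order: for instance, stage 13 is in position 1 and stage 26 in position 3, so that constraint holds — and the remaining constraints check out the same way.

Yes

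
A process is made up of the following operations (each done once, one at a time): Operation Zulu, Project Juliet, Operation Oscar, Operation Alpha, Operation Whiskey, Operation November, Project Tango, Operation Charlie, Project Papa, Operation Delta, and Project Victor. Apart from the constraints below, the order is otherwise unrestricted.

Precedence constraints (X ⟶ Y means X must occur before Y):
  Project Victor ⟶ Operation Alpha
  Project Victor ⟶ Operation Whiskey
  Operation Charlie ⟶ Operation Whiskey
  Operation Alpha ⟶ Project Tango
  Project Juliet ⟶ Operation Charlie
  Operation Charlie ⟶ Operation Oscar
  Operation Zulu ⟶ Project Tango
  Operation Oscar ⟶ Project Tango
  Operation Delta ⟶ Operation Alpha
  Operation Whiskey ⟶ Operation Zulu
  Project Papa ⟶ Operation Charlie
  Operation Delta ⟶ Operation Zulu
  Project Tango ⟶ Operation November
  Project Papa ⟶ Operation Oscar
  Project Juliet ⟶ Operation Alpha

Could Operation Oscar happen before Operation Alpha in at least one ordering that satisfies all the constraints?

Yes

The constraints leave Operation Oscar and Operation Alpha unordered relative to each other; nothing requires Operation Alpha earlier.
That means at least one valid schedule has Operation Oscar before Operation Alpha.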